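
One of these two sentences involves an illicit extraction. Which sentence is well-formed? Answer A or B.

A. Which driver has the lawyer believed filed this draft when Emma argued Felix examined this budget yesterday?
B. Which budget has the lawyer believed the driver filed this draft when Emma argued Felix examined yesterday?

A

In B, the wh-phrase is extracted from inside an adjunct island (introduced by "when"), which blocks movement.
In A, the extraction path crosses only that-complement boundaries, which are transparent.
So A is grammatical.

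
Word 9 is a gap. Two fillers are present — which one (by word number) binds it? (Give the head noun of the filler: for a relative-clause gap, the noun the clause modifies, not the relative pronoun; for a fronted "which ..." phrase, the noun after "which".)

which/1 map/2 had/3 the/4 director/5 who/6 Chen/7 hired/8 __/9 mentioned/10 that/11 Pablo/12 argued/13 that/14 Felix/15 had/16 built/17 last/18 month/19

5

The marked gap is inside the relative clause, the direct object of "hired".
Its filler is the head noun "director" (via "who"), at word 5.
(The other dependency links word 2 to a gap after word 17.)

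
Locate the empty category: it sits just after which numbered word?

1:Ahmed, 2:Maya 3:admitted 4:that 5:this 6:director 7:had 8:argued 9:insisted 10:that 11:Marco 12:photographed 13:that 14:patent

The displaced element is "Ahmed" (word 1).
It is linked across 2 clause boundaries (that → Ø).
It functions as the subject of "insisted", so the gap sits immediately after word 8 ("argued").
Base order: Maya admitted that this director had argued that Ahmed insisted that Marco photographed that patent.

8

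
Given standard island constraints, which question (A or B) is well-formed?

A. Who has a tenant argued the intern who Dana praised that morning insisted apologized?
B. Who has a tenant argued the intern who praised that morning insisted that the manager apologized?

In B, the wh-phrase is extracted from inside a complex-NP island (relative clause) (introduced by "who"), which blocks movement.
In A, the extraction path crosses only that-complement boundaries, which are transparent.
So A is grammatical.

A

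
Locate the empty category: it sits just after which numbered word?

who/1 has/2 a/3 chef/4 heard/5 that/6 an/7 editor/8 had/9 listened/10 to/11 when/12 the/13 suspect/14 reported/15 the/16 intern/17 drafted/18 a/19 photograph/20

11

The displaced element is "who" (word 1).
It is linked across 1 clause boundary (that).
It functions as the object of the preposition "to" of "listened", so the gap sits immediately after word 11 ("to").
Base order: A chef has heard that an editor had listened to who when the suspect reported the intern drafted a photograph.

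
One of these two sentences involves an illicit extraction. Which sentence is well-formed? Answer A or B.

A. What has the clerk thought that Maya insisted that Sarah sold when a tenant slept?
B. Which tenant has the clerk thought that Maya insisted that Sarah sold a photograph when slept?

In B, the wh-phrase is extracted from inside an adjunct island (introduced by "when"), which blocks movement.
In A, the extraction path crosses only that-complement boundaries, which are transparent.
So A is grammatical.

A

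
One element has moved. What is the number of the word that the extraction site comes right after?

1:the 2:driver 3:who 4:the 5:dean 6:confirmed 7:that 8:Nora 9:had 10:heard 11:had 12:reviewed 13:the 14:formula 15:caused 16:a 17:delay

The displaced element is "the driver" (word 2).
It is linked across 2 clause boundaries (that → Ø).
It functions as the subject of "reviewed", so the gap sits immediately after word 10 ("heard").
Base order: The dean confirmed that Nora had heard that the driver had reviewed the formula.

10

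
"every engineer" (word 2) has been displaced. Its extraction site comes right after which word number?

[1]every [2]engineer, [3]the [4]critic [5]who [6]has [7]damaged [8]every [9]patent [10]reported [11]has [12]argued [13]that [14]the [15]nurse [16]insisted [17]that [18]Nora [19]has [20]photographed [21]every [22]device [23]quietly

10

The displaced element is "every engineer" (word 2).
It is linked across 1 clause boundary (Ø).
It functions as the subject of "argued", so the gap sits immediately after word 10 ("reported").
Base order: The critic who has damaged every patent reported that every engineer has argued that the nurse insisted that Nora has photographed every device quietly.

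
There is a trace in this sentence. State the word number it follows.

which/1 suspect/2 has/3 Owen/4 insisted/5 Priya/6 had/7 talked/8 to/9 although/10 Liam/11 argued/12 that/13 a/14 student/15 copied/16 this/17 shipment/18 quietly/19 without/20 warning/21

The displaced element is "which suspect" (word 2).
It is linked across 1 clause boundary (Ø).
It functions as the object of the preposition "to" of "talked", so the gap sits immediately after word 9 ("to").
Base order: Owen has insisted Priya had talked to which suspect although Liam argued that a student copied this shipment quietly without warning.

9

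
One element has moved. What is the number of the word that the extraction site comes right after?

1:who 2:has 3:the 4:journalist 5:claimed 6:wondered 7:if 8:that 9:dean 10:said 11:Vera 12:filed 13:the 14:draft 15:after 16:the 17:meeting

5

The displaced element is "who" (word 1).
It is linked across 1 clause boundary (Ø).
It functions as the subject of "wondered", so the gap sits immediately after word 5 ("claimed").
Base order: The journalist has claimed that who wondered if that dean said Vera filed the draft after the meeting.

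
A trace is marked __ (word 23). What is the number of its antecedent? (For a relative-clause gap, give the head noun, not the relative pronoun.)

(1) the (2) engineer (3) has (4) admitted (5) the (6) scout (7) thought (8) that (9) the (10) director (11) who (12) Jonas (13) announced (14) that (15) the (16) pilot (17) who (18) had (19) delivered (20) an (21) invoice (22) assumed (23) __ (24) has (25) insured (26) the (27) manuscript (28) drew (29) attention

The gap at 23 is the subject of "insured", inside a relative clause.
The relative pronoun is "who" (word 11); it is bound by the head noun immediately before it.
Its filler is the head noun "director", at word 10.

10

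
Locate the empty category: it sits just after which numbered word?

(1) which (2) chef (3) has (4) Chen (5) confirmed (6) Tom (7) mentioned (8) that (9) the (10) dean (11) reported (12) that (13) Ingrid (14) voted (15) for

15

The displaced element is "which chef" (word 2).
It is linked across 3 clause boundaries (Ø → that → that).
It functions as the object of the preposition "for" of "voted", so the gap sits immediately after word 15 ("for").
Base order: Chen has confirmed Tom mentioned that the dean reported that Ingrid voted for which chef.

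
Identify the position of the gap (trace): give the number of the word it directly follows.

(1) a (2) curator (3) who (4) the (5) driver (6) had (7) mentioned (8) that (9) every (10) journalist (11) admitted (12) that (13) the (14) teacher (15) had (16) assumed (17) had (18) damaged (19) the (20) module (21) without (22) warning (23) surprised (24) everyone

16

The displaced element is "a curator" (word 2).
It is linked across 3 clause boundaries (that → that → Ø).
It functions as the subject of "damaged", so the gap sits immediately after word 16 ("assumed").
Base order: The driver had mentioned that every journalist admitted that the teacher had assumed that a curator had damaged the module without warning.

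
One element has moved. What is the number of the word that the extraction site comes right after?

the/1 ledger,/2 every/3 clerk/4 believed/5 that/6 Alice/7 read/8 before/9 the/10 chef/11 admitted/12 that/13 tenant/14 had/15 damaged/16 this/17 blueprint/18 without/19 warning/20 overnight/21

8

The displaced element is "the ledger" (word 2).
It is linked across 1 clause boundary (that).
It functions as the direct object of "read", so the gap sits immediately after word 8 ("read").
Base order: Every clerk believed that Alice read the ledger before the chef admitted that tenant had damaged this blueprint without warning overnight.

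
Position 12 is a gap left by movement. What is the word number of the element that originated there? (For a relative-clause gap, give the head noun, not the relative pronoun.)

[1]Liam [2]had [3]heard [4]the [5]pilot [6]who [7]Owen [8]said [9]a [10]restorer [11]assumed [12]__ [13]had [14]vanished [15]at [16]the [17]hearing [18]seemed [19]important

The gap at 12 is the subject of "vanished", inside a relative clause.
The relative pronoun is "who" (word 6); it is bound by the head noun immediately before it.
Its filler is the head noun "pilot", at word 5.

5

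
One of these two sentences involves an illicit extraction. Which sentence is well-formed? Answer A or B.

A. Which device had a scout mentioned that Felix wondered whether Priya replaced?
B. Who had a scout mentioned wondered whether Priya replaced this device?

B

In A, the wh-phrase is extracted from inside a wh-island (introduced by "whether"), which blocks movement.
In B, the extraction path crosses only that-complement boundaries, which are transparent.
So B is grammatical.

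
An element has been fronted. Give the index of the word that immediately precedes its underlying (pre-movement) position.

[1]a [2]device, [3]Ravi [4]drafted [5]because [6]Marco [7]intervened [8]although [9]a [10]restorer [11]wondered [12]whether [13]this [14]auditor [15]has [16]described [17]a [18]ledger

4

The displaced element is "a device" (word 2).
It functions as the direct object of "drafted", so the gap sits immediately after word 4 ("drafted").
Base order: Ravi drafted a device because Marco intervened although a restorer wondered whether this auditor has described a ledger.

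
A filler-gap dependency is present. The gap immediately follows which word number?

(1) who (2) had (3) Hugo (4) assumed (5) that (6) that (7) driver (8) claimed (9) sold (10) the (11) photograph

8

The displaced element is "who" (word 1).
It is linked across 2 clause boundaries (that → Ø).
It functions as the subject of "sold", so the gap sits immediately after word 8 ("claimed").
Base order: Hugo had assumed that that driver claimed that who sold the photograph.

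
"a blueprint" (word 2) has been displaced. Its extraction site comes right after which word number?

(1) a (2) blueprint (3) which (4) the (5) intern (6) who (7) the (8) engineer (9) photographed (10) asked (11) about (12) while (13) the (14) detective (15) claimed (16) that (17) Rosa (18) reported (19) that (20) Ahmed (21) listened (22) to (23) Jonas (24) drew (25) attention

11

The displaced element is "a blueprint" (word 2).
It functions as the object of the preposition "about" of "asked", so the gap sits immediately after word 11 ("about").
Base order: The intern who the engineer photographed asked about a blueprint while the detective claimed that Rosa reported that Ahmed listened to Jonas.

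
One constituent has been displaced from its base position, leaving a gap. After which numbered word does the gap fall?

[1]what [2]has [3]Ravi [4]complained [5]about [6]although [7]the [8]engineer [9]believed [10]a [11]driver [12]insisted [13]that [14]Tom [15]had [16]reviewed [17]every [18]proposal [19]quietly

The displaced element is "what" (word 1).
It functions as the object of the preposition "about" of "complained", so the gap sits immediately after word 5 ("about").
Base order: Ravi has complained about what although the engineer believed a driver insisted that Tom had reviewed every proposal quietly.

5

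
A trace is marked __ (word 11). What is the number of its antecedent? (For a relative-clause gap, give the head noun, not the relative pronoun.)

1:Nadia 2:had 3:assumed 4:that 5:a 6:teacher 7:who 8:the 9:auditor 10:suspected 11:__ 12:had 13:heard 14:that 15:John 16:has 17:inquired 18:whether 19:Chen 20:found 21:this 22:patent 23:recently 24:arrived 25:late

The gap at 11 is the subject of "heard", inside a relative clause.
The relative pronoun is "who" (word 7); it is bound by the head noun immediately before it.
Its filler is the head noun "teacher", at word 6.

6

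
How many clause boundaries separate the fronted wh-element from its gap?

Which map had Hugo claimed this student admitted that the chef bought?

"which map" is extracted from the object of "bought".
Boundaries crossed, outermost first: [Ø], [that] — 2 in total.

2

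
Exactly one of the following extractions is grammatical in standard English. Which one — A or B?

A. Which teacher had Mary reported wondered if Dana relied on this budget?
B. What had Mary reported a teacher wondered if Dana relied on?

A

In B, the wh-phrase is extracted from inside a wh-island (introduced by "if"), which blocks movement.
In A, the extraction path crosses only that-complement boundaries, which are transparent.
So A is grammatical.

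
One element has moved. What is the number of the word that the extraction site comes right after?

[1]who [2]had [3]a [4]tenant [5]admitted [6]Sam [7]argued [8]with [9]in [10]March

The displaced element is "who" (word 1).
It is linked across 1 clause boundary (Ø).
It functions as the object of the preposition "with" of "argued", so the gap sits immediately after word 8 ("with").
Base order: A tenant had admitted Sam argued with who in March.

8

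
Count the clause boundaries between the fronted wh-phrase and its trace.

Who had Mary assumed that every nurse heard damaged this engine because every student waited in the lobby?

2

"who" is extracted from the subject of "damaged".
Boundaries crossed, outermost first: [that], [Ø] — 2 in total.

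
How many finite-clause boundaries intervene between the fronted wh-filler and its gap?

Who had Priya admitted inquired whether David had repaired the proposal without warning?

"who" is extracted from the subject of "inquired".
Boundaries crossed, outermost first: [Ø] — 1 in total.

1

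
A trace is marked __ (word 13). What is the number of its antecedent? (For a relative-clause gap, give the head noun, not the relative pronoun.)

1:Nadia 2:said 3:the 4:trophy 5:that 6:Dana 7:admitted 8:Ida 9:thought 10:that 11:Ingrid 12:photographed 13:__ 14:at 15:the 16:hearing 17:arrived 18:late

The gap at 13 is the object of "photographed", inside a relative clause.
The relative pronoun is "that" (word 5); it is bound by the head noun immediately before it.
Its filler is the head noun "trophy", at word 4.

4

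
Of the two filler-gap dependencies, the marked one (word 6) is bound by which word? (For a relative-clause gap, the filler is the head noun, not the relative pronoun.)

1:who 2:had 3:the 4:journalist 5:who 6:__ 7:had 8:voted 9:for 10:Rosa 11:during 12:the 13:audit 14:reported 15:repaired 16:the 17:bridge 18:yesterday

4

The marked gap is inside the relative clause, the subject of "voted".
Its filler is the head noun "journalist" (via "who"), at word 4.
(The other dependency links word 1 to a gap after word 14.)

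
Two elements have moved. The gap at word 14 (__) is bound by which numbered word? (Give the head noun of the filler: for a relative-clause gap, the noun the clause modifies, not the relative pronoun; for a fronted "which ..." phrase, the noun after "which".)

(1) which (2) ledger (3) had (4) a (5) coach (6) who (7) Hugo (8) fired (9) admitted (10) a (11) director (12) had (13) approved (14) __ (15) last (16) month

The marked gap is the direct object of "approved".
Its filler is the fronted wh-phrase "which ledger", at word 2.
(The other dependency links word 5 to a gap after word 8.)

2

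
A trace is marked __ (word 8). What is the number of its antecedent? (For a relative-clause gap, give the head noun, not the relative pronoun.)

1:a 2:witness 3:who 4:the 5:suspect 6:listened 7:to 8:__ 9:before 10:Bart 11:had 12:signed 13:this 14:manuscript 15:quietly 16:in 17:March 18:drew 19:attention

The gap at 8 is the prepositional object of "listened", inside a relative clause.
The relative pronoun is "who" (word 3); it is bound by the head noun immediately before it.
Its filler is the head noun "witness", at word 2.

2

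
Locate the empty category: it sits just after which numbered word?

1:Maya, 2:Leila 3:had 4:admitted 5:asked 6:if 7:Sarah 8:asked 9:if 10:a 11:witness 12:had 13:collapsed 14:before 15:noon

The displaced element is "Maya" (word 1).
It is linked across 1 clause boundary (Ø).
It functions as the subject of "asked", so the gap sits immediately after word 4 ("admitted").
Base order: Leila had admitted that Maya asked if Sarah asked if a witness had collapsed before noon.

4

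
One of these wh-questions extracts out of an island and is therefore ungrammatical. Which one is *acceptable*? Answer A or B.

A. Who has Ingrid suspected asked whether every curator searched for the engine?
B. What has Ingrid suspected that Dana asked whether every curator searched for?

In B, the wh-phrase is extracted from inside a wh-island (introduced by "whether"), which blocks movement.
In A, the extraction path crosses only that-complement boundaries, which are transparent.
So A is grammatical.

A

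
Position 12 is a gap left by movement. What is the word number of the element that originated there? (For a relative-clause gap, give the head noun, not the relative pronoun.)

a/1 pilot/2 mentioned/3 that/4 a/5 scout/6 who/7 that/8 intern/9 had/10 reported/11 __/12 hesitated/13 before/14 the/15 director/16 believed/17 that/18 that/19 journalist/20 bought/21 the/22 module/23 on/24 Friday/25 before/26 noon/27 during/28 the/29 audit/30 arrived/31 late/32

The gap at 12 is the subject of "hesitated", inside a relative clause.
The relative pronoun is "who" (word 7); it is bound by the head noun immediately before it.
Its filler is the head noun "scout", at word 6.

6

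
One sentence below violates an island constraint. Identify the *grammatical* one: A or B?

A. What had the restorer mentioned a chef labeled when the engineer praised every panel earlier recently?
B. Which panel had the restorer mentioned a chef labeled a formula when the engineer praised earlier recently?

A

In B, the wh-phrase is extracted from inside an adjunct island (introduced by "when"), which blocks movement.
In A, the extraction path crosses only that-complement boundaries, which are transparent.
So A is grammatical.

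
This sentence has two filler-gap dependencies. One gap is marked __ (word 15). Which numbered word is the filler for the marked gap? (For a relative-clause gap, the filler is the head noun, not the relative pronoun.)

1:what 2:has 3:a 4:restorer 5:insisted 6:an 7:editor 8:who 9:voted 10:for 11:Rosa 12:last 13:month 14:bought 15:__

1

The marked gap is the direct object of "bought".
Its filler is the fronted wh-phrase "what", at word 1.
(The other dependency links word 7 to a gap after word 8.)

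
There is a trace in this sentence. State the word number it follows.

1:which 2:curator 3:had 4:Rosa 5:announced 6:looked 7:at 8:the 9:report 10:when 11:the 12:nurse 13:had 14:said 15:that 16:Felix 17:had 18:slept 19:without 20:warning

5

The displaced element is "which curator" (word 2).
It is linked across 1 clause boundary (Ø).
It functions as the subject of "looked", so the gap sits immediately after word 5 ("announced").
Base order: Rosa had announced which curator looked at the report when the nurse had said that Felix had slept without warning.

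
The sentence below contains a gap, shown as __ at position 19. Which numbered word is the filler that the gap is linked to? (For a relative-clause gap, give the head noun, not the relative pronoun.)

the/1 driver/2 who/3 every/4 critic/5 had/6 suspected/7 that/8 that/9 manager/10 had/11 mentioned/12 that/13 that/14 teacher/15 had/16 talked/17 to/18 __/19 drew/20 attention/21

2

The gap at 19 is the prepositional object of "talked", inside a relative clause.
The relative pronoun is "who" (word 3); it is bound by the head noun immediately before it.
Its filler is the head noun "driver", at word 2.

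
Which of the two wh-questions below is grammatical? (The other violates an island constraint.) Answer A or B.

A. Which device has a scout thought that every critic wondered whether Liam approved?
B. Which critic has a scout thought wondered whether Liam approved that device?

In A, the wh-phrase is extracted from inside a wh-island (introduced by "whether"), which blocks movement.
In B, the extraction path crosses only that-complement boundaries, which are transparent.
So B is grammatical.

B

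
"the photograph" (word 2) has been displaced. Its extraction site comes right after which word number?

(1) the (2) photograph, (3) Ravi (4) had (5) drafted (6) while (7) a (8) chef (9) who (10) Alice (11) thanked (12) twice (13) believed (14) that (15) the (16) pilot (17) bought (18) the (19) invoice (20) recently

5

The displaced element is "the photograph" (word 2).
It functions as the direct object of "drafted", so the gap sits immediately after word 5 ("drafted").
Base order: Ravi had drafted the photograph while a chef who Alice thanked twice believed that the pilot bought the invoice recently.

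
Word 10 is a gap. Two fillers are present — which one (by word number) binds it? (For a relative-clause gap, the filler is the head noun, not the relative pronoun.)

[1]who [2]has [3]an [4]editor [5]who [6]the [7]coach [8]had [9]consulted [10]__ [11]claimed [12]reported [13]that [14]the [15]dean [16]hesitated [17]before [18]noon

The marked gap is inside the relative clause, the direct object of "consulted".
Its filler is the head noun "editor" (via "who"), at word 4.
(The other dependency links word 1 to a gap after word 11.)

4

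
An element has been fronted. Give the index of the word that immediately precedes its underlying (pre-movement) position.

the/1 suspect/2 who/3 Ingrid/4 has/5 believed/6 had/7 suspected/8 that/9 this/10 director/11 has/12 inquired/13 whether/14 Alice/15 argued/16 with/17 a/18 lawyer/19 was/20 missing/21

The displaced element is "the suspect" (word 2).
It is linked across 1 clause boundary (Ø).
It functions as the subject of "suspected", so the gap sits immediately after word 6 ("believed").
Base order: Ingrid has believed that the suspect had suspected that this director has inquired whether Alice argued with a lawyer.

6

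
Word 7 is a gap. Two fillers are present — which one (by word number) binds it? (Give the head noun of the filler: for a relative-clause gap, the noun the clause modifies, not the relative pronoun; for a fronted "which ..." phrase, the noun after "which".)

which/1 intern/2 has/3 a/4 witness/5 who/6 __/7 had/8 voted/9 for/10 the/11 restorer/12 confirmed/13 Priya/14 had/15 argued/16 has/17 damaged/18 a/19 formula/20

5

The marked gap is inside the relative clause, the subject of "voted".
Its filler is the head noun "witness" (via "who"), at word 5.
(The other dependency links word 2 to a gap after word 16.)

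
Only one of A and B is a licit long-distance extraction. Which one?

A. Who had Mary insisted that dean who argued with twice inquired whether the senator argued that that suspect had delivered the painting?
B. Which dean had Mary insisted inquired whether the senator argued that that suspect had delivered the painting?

B

In A, the wh-phrase is extracted from inside a complex-NP island (relative clause) (introduced by "who"), which blocks movement.
In B, the extraction path crosses only that-complement boundaries, which are transparent.
So B is grammatical.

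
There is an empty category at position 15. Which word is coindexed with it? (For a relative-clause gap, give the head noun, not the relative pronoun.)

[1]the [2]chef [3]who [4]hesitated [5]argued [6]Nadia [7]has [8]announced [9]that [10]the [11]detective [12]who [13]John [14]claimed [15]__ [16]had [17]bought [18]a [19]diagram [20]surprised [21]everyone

11

The gap at 15 is the subject of "bought", inside a relative clause.
The relative pronoun is "who" (word 12); it is bound by the head noun immediately before it.
Its filler is the head noun "detective", at word 11.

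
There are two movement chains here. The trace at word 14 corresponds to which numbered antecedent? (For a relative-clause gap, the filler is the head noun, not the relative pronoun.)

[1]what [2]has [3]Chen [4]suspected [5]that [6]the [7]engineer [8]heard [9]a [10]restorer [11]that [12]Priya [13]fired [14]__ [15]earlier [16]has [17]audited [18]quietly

The marked gap is inside the relative clause, the direct object of "fired".
Its filler is the head noun "restorer" (via "that"), at word 10.
(The other dependency links word 1 to a gap after word 17.)

10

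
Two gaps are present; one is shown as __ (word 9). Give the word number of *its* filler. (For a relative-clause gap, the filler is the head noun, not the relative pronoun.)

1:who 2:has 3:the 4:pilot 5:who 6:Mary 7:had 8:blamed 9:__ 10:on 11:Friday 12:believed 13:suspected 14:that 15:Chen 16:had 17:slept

4

The marked gap is inside the relative clause, the direct object of "blamed".
Its filler is the head noun "pilot" (via "who"), at word 4.
(The other dependency links word 1 to a gap after word 12.)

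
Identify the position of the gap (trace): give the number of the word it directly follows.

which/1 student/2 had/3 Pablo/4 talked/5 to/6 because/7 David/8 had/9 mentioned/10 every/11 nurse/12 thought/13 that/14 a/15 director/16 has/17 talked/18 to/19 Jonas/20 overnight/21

6

The displaced element is "which student" (word 2).
It functions as the object of the preposition "to" of "talked", so the gap sits immediately after word 6 ("to").
Base order: Pablo had talked to which student because David had mentioned every nurse thought that a director has talked to Jonas overnight.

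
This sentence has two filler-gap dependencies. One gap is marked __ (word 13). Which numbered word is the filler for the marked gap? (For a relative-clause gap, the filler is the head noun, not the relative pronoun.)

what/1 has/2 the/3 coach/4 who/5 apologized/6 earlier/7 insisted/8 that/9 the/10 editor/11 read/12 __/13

1

The marked gap is the direct object of "read".
Its filler is the fronted wh-phrase "what", at word 1.
(The other dependency links word 4 to a gap after word 5.)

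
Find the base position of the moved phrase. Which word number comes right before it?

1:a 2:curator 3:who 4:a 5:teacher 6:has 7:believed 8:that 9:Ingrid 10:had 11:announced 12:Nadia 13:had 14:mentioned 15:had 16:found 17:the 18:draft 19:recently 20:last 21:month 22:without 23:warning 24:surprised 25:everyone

The displaced element is "a curator" (word 2).
It is linked across 3 clause boundaries (that → Ø → Ø).
It functions as the subject of "found", so the gap sits immediately after word 14 ("mentioned").
Base order: A teacher has believed that Ingrid had announced Nadia had mentioned that a curator had found the draft recently last month without warning.

14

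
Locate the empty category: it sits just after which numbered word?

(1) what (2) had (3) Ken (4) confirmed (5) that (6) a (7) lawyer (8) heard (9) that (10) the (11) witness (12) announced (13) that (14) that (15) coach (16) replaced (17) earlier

The displaced element is "what" (word 1).
It is linked across 3 clause boundaries (that → that → that).
It functions as the direct object of "replaced", so the gap sits immediately after word 16 ("replaced").
Base order: Ken had confirmed that a lawyer heard that the witness announced that that coach replaced what earlier.

16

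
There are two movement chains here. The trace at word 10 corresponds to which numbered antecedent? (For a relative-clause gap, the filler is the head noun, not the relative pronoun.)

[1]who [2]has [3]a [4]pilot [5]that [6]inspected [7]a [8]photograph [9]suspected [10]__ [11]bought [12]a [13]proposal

The marked gap is the subject of "bought".
Its filler is the fronted wh-phrase "who", at word 1.
(The other dependency links word 4 to a gap after word 5.)

1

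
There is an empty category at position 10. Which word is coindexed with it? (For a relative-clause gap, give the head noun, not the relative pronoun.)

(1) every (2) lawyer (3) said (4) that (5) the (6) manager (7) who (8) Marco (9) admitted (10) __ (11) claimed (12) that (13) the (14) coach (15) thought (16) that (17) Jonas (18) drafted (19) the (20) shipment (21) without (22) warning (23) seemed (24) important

The gap at 10 is the subject of "claimed", inside a relative clause.
The relative pronoun is "who" (word 7); it is bound by the head noun immediately before it.
Its filler is the head noun "manager", at word 6.

6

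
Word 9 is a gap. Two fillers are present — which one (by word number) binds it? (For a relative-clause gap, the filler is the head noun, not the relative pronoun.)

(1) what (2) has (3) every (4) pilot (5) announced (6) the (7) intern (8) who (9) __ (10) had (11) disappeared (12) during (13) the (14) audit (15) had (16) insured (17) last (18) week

7

The marked gap is inside the relative clause, the subject of "disappeared".
Its filler is the head noun "intern" (via "who"), at word 7.
(The other dependency links word 1 to a gap after word 16.)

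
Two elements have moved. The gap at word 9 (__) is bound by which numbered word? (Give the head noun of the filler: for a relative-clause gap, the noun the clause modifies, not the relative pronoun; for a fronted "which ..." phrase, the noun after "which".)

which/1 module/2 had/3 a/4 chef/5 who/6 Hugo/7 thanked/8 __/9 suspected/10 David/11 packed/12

5

The marked gap is inside the relative clause, the direct object of "thanked".
Its filler is the head noun "chef" (via "who"), at word 5.
(The other dependency links word 2 to a gap after word 12.)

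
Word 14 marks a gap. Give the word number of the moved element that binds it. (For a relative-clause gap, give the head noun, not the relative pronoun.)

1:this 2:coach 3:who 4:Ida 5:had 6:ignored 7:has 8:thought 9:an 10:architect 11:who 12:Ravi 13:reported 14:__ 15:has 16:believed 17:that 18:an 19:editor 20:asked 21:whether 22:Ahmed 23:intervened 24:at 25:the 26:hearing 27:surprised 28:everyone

The gap at 14 is the subject of "believed", inside a relative clause.
The relative pronoun is "who" (word 11); it is bound by the head noun immediately before it.
Its filler is the head noun "architect", at word 10.

10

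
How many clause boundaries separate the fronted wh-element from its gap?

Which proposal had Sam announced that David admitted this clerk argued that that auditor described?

3

"which proposal" is extracted from the object of "described".
Boundaries crossed, outermost first: [that], [Ø], [that] — 3 in total.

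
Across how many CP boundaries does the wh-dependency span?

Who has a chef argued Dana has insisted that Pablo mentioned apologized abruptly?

3

"who" is extracted from the subject of "apologized".
Boundaries crossed, outermost first: [Ø], [that], [Ø] — 3 in total.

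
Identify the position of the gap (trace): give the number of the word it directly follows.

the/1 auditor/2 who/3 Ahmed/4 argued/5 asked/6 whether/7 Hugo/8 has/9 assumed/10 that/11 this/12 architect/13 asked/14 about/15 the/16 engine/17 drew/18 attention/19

5

The displaced element is "the auditor" (word 2).
It is linked across 1 clause boundary (Ø).
It functions as the subject of "asked", so the gap sits immediately after word 5 ("argued").
Base order: Ahmed argued the auditor asked whether Hugo has assumed that this architect asked about the engine.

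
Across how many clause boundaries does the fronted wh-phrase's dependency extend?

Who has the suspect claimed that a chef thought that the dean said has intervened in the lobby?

"who" is extracted from the subject of "intervened".
Boundaries crossed, outermost first: [that], [that], [Ø] — 3 in total.

3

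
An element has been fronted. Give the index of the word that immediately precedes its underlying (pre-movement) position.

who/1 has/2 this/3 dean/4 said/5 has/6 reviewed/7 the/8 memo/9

5

The displaced element is "who" (word 1).
It is linked across 1 clause boundary (Ø).
It functions as the subject of "reviewed", so the gap sits immediately after word 5 ("said").
Base order: This dean has said that who has reviewed the memo.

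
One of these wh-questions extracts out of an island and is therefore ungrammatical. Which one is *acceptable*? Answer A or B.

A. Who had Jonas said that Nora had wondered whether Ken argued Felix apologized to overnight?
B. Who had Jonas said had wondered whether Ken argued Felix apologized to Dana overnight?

In A, the wh-phrase is extracted from inside a wh-island (introduced by "whether"), which blocks movement.
In B, the extraction path crosses only that-complement boundaries, which are transparent.
So B is grammatical.

B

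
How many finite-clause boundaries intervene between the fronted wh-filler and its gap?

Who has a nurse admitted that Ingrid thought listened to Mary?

"who" is extracted from the subject of "listened".
Boundaries crossed, outermost first: [that], [Ø] — 2 in total.

2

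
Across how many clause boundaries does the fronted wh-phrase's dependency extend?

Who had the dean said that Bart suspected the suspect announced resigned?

"who" is extracted from the subject of "resigned".
Boundaries crossed, outermost first: [that], [Ø], [Ø] — 3 in total.

3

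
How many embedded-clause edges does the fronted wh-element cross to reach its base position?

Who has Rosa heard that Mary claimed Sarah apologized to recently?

2

"who" is extracted from the PP object of "apologized".
Boundaries crossed, outermost first: [that], [Ø] — 2 in total.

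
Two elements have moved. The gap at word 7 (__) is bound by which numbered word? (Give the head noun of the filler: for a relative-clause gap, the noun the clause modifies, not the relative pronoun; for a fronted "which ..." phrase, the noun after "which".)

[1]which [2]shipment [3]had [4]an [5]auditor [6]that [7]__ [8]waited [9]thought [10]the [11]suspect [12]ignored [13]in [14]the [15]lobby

5

The marked gap is inside the relative clause, the subject of "waited".
Its filler is the head noun "auditor" (via "that"), at word 5.
(The other dependency links word 2 to a gap after word 12.)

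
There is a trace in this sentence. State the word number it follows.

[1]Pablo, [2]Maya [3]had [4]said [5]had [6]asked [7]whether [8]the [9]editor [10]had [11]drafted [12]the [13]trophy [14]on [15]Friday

The displaced element is "Pablo" (word 1).
It is linked across 1 clause boundary (Ø).
It functions as the subject of "asked", so the gap sits immediately after word 4 ("said").
Base order: Maya had said that Pablo had asked whether the editor had drafted the trophy on Friday.

4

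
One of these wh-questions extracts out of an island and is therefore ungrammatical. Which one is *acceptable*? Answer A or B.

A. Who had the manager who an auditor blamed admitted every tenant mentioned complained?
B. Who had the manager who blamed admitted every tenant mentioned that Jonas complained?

In B, the wh-phrase is extracted from inside a complex-NP island (relative clause) (introduced by "who"), which blocks movement.
In A, the extraction path crosses only that-complement boundaries, which are transparent.
So A is grammatical.

A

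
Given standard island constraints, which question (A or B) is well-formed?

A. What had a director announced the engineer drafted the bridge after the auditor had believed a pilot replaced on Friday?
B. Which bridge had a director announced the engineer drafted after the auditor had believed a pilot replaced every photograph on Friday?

B

In A, the wh-phrase is extracted from inside an adjunct island (introduced by "after"), which blocks movement.
In B, the extraction path crosses only that-complement boundaries, which are transparent.
So B is grammatical.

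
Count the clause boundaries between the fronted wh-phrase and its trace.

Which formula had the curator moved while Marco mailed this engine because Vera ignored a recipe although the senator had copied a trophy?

0

"which formula" originates inside the matrix clause — no clause boundary is crossed.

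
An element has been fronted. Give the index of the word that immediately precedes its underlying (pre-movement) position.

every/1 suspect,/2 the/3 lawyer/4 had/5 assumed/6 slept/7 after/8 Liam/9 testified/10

6

The displaced element is "every suspect" (word 2).
It is linked across 1 clause boundary (Ø).
It functions as the subject of "slept", so the gap sits immediately after word 6 ("assumed").
Base order: The lawyer had assumed that every suspect slept after Liam testified.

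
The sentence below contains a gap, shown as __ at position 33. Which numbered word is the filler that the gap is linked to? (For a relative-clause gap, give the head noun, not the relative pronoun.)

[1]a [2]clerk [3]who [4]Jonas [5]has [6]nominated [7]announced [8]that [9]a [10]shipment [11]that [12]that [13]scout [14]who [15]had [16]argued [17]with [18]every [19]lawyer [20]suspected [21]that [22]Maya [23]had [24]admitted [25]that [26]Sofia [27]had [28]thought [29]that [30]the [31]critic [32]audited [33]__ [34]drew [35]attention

The gap at 33 is the object of "audited", inside a relative clause.
The relative pronoun is "that" (word 11); it is bound by the head noun immediately before it.
Its filler is the head noun "shipment", at word 10.

10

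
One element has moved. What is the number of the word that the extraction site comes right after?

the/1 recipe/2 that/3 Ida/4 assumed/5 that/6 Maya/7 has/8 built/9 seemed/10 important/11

9

The displaced element is "the recipe" (word 2).
It is linked across 1 clause boundary (that).
It functions as the direct object of "built", so the gap sits immediately after word 9 ("built").
Base order: Ida assumed that Maya has built the recipe.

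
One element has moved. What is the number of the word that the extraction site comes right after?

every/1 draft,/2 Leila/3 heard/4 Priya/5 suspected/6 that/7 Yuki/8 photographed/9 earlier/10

9

The displaced element is "every draft" (word 2).
It is linked across 2 clause boundaries (Ø → that).
It functions as the direct object of "photographed", so the gap sits immediately after word 9 ("photographed").
Base order: Leila heard Priya suspected that Yuki photographed every draft earlier.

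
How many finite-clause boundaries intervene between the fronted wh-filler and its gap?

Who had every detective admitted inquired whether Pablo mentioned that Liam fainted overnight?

1

"who" is extracted from the subject of "inquired".
Boundaries crossed, outermost first: [Ø] — 1 in total.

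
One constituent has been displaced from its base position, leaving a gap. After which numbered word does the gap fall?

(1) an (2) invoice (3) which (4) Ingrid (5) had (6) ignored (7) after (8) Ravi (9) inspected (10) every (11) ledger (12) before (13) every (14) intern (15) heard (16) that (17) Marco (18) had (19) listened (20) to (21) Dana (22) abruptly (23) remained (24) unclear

The displaced element is "an invoice" (word 2).
It functions as the direct object of "ignored", so the gap sits immediately after word 6 ("ignored").
Base order: Ingrid had ignored an invoice after Ravi inspected every ledger before every intern heard that Marco had listened to Dana abruptly.

6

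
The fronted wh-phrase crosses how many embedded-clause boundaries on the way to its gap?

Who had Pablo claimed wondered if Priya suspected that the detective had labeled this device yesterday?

1

"who" is extracted from the subject of "wondered".
Boundaries crossed, outermost first: [Ø] — 1 in total.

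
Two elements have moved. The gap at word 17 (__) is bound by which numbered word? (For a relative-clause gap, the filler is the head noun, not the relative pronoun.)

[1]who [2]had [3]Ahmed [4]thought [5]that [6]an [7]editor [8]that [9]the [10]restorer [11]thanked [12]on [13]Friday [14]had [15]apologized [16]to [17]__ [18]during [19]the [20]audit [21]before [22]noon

The marked gap is the object of the preposition "to" of "apologized".
Its filler is the fronted wh-phrase "who", at word 1.
(The other dependency links word 7 to a gap after word 11.)

1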